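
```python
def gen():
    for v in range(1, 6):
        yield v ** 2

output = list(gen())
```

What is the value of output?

Step 1: For each v in range(1, 6), yield v**2:
  v=1: yield 1**2 = 1
  v=2: yield 2**2 = 4
  v=3: yield 3**2 = 9
  v=4: yield 4**2 = 16
  v=5: yield 5**2 = 25
Therefore output = [1, 4, 9, 16, 25].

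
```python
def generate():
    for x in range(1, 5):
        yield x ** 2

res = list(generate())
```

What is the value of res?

Step 1: For each x in range(1, 5), yield x**2:
  x=1: yield 1**2 = 1
  x=2: yield 2**2 = 4
  x=3: yield 3**2 = 9
  x=4: yield 4**2 = 16
Therefore res = [1, 4, 9, 16].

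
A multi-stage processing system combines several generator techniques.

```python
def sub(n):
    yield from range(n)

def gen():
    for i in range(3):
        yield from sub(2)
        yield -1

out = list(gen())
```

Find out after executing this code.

Step 1: For each i in range(3):
  i=0: yield from sub(2) -> [0, 1], then yield -1
  i=1: yield from sub(2) -> [0, 1], then yield -1
  i=2: yield from sub(2) -> [0, 1], then yield -1
Therefore out = [0, 1, -1, 0, 1, -1, 0, 1, -1].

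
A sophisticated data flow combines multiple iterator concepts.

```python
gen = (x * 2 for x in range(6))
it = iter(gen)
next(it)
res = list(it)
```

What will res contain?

Step 1: Generator produces [0, 2, 4, 6, 8, 10].
Step 2: next(it) consumes first element (0).
Step 3: list(it) collects remaining: [2, 4, 6, 8, 10].
Therefore res = [2, 4, 6, 8, 10].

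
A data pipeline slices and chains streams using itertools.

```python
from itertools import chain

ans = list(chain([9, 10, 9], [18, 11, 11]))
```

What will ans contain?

Step 1: chain() concatenates iterables: [9, 10, 9] + [18, 11, 11].
Therefore ans = [9, 10, 9, 18, 11, 11].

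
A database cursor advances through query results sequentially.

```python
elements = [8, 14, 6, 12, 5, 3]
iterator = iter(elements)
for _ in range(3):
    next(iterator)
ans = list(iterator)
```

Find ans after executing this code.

Step 1: Create iterator over [8, 14, 6, 12, 5, 3].
Step 2: Advance 3 positions (consuming [8, 14, 6]).
Step 3: list() collects remaining elements: [12, 5, 3].
Therefore ans = [12, 5, 3].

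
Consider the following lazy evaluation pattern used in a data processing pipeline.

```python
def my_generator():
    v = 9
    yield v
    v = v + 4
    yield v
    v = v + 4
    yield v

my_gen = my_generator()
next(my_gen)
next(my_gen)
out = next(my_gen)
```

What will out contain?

Step 1: Trace through generator execution:
  Yield 1: v starts at 9, yield 9
  Yield 2: v = 9 + 4 = 13, yield 13
  Yield 3: v = 13 + 4 = 17, yield 17
Step 2: First next() gets 9, second next() gets the second value, third next() yields 17.
Therefore out = 17.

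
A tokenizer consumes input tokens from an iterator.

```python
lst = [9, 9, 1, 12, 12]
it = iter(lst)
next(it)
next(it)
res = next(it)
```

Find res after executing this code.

Step 1: Create iterator over [9, 9, 1, 12, 12].
Step 2: next() consumes 9.
Step 3: next() consumes 9.
Step 4: next() returns 1.
Therefore res = 1.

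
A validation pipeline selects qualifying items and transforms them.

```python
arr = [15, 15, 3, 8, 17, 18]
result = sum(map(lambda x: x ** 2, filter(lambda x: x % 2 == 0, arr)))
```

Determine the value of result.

Step 1: Filter even numbers from [15, 15, 3, 8, 17, 18]: [8, 18]
Step 2: Square each: [64, 324]
Step 3: Sum = 388.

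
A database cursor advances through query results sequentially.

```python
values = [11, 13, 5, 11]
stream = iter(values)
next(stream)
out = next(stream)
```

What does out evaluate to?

Step 1: Create iterator over [11, 13, 5, 11].
Step 2: next() consumes 11.
Step 3: next() returns 13.
Therefore out = 13.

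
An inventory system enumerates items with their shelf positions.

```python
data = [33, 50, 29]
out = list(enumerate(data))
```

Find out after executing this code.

Step 1: enumerate pairs each element with its index:
  (0, 33)
  (1, 50)
  (2, 29)
Therefore out = [(0, 33), (1, 50), (2, 29)].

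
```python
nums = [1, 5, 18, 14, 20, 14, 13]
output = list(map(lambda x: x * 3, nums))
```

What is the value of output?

Step 1: Apply lambda x: x * 3 to each element:
  1 -> 3
  5 -> 15
  18 -> 54
  14 -> 42
  20 -> 60
  14 -> 42
  13 -> 39
Therefore output = [3, 15, 54, 42, 60, 42, 39].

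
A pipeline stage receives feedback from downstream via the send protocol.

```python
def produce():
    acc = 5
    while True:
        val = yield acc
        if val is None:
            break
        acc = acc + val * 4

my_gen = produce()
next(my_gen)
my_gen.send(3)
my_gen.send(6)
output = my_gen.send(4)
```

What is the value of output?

Step 1: next() -> yield acc=5.
Step 2: send(3) -> val=3, acc = 5 + 3*4 = 17, yield 17.
Step 3: send(6) -> val=6, acc = 17 + 6*4 = 41, yield 41.
Step 4: send(4) -> val=4, acc = 41 + 4*4 = 57, yield 57.
Therefore output = 57.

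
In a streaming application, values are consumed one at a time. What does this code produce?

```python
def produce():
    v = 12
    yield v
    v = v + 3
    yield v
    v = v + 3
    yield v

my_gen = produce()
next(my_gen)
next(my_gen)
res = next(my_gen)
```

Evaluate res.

Step 1: Trace through generator execution:
  Yield 1: v starts at 12, yield 12
  Yield 2: v = 12 + 3 = 15, yield 15
  Yield 3: v = 15 + 3 = 18, yield 18
Step 2: First next() gets 12, second next() gets the second value, third next() yields 18.
Therefore res = 18.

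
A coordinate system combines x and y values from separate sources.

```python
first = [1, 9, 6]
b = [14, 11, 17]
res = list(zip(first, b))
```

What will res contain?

Step 1: zip pairs elements at same index:
  Index 0: (1, 14)
  Index 1: (9, 11)
  Index 2: (6, 17)
Therefore res = [(1, 14), (9, 11), (6, 17)].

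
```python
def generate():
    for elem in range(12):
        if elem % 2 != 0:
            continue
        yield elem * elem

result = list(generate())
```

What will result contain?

Step 1: Only yield elem**2 when elem is divisible by 2:
  elem=0: 0 % 2 == 0, yield 0**2 = 0
  elem=2: 2 % 2 == 0, yield 2**2 = 4
  elem=4: 4 % 2 == 0, yield 4**2 = 16
  elem=6: 6 % 2 == 0, yield 6**2 = 36
  elem=8: 8 % 2 == 0, yield 8**2 = 64
  elem=10: 10 % 2 == 0, yield 10**2 = 100
Therefore result = [0, 4, 16, 36, 64, 100].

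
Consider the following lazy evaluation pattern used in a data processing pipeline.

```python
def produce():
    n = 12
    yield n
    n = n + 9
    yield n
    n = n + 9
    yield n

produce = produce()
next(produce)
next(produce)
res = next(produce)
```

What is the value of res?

Step 1: Trace through generator execution:
  Yield 1: n starts at 12, yield 12
  Yield 2: n = 12 + 9 = 21, yield 21
  Yield 3: n = 21 + 9 = 30, yield 30
Step 2: First next() gets 12, second next() gets the second value, third next() yields 30.
Therefore res = 30.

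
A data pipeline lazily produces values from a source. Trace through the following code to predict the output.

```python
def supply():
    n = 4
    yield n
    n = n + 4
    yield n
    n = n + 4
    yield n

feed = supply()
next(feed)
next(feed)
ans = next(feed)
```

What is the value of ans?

Step 1: Trace through generator execution:
  Yield 1: n starts at 4, yield 4
  Yield 2: n = 4 + 4 = 8, yield 8
  Yield 3: n = 8 + 4 = 12, yield 12
Step 2: First next() gets 4, second next() gets the second value, third next() yields 12.
Therefore ans = 12.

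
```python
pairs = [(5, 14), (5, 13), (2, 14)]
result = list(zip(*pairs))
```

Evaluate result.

Step 1: zip(*pairs) transposes: unzips [(5, 14), (5, 13), (2, 14)] into separate sequences.
Step 2: First elements: (5, 5, 2), second elements: (14, 13, 14).
Therefore result = [(5, 5, 2), (14, 13, 14)].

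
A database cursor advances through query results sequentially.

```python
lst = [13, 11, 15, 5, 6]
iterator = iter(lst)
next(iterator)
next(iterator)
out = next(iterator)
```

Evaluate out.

Step 1: Create iterator over [13, 11, 15, 5, 6].
Step 2: next() consumes 13.
Step 3: next() consumes 11.
Step 4: next() returns 15.
Therefore out = 15.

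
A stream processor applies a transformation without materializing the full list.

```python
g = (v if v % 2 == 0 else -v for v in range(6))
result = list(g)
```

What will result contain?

Step 1: For each v in range(6), yield v if even, else -v:
  v=0: even, yield 0
  v=1: odd, yield -1
  v=2: even, yield 2
  v=3: odd, yield -3
  v=4: even, yield 4
  v=5: odd, yield -5
Therefore result = [0, -1, 2, -3, 4, -5].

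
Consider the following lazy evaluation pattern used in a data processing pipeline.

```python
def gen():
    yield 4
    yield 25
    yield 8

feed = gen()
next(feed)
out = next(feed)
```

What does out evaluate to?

Step 1: gen() creates a generator.
Step 2: next(feed) yields 4 (consumed and discarded).
Step 3: next(feed) yields 25, assigned to out.
Therefore out = 25.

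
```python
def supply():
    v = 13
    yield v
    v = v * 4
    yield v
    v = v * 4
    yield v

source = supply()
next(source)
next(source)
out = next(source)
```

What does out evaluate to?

Step 1: Trace through generator execution:
  Yield 1: v starts at 13, yield 13
  Yield 2: v = 13 * 4 = 52, yield 52
  Yield 3: v = 52 * 4 = 208, yield 208
Step 2: First next() gets 13, second next() gets the second value, third next() yields 208.
Therefore out = 208.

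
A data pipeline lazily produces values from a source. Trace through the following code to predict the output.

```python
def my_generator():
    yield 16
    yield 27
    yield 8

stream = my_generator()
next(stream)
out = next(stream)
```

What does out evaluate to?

Step 1: my_generator() creates a generator.
Step 2: next(stream) yields 16 (consumed and discarded).
Step 3: next(stream) yields 27, assigned to out.
Therefore out = 27.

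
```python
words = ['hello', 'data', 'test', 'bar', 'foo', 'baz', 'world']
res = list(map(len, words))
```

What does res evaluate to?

Step 1: Map len() to each word:
  'hello' -> 5
  'data' -> 4
  'test' -> 4
  'bar' -> 3
  'foo' -> 3
  'baz' -> 3
  'world' -> 5
Therefore res = [5, 4, 4, 3, 3, 3, 5].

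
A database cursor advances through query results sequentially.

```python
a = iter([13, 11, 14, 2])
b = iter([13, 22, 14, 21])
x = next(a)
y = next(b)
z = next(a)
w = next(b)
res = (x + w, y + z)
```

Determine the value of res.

Step 1: a iterates [13, 11, 14, 2], b iterates [13, 22, 14, 21].
Step 2: x = next(a) = 13, y = next(b) = 13.
Step 3: z = next(a) = 11, w = next(b) = 22.
Step 4: res = (13 + 22, 13 + 11) = (35, 24).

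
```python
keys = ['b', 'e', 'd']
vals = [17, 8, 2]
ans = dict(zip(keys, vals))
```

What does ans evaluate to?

Step 1: zip pairs keys with values:
  'b' -> 17
  'e' -> 8
  'd' -> 2
Therefore ans = {'b': 17, 'e': 8, 'd': 2}.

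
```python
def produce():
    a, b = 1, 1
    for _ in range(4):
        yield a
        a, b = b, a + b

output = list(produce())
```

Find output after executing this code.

Step 1: Fibonacci-like sequence starting with a=1, b=1:
  Iteration 1: yield a=1, then a,b = 1,2
  Iteration 2: yield a=1, then a,b = 2,3
  Iteration 3: yield a=2, then a,b = 3,5
  Iteration 4: yield a=3, then a,b = 5,8
Therefore output = [1, 1, 2, 3].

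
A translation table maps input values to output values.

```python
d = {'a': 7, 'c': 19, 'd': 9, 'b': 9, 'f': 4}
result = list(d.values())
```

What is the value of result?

Step 1: d.values() returns the dictionary values in insertion order.
Therefore result = [7, 19, 9, 9, 4].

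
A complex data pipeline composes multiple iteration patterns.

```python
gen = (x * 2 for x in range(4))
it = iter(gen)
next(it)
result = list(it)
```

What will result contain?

Step 1: Generator produces [0, 2, 4, 6].
Step 2: next(it) consumes first element (0).
Step 3: list(it) collects remaining: [2, 4, 6].
Therefore result = [2, 4, 6].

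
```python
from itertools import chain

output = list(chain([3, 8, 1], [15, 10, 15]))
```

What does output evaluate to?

Step 1: chain() concatenates iterables: [3, 8, 1] + [15, 10, 15].
Therefore output = [3, 8, 1, 15, 10, 15].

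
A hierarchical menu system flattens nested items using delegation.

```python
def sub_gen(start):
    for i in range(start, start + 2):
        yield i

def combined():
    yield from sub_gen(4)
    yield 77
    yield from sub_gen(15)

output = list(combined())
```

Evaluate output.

Step 1: combined() delegates to sub_gen(4):
  yield 4
  yield 5
Step 2: yield 77
Step 3: Delegates to sub_gen(15):
  yield 15
  yield 16
Therefore output = [4, 5, 77, 15, 16].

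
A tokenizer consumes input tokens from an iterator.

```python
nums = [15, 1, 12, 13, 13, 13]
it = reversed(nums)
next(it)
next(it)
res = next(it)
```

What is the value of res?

Step 1: reversed([15, 1, 12, 13, 13, 13]) gives iterator: [13, 13, 13, 12, 1, 15].
Step 2: First next() = 13, second next() = 13.
Step 3: Third next() = 13.
Therefore res = 13.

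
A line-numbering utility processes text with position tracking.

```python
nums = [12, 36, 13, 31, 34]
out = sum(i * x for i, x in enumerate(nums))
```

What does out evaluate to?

Step 1: Compute i * x for each (i, x) in enumerate([12, 36, 13, 31, 34]):
  i=0, x=12: 0*12 = 0
  i=1, x=36: 1*36 = 36
  i=2, x=13: 2*13 = 26
  i=3, x=31: 3*31 = 93
  i=4, x=34: 4*34 = 136
Step 2: sum = 0 + 36 + 26 + 93 + 136 = 291.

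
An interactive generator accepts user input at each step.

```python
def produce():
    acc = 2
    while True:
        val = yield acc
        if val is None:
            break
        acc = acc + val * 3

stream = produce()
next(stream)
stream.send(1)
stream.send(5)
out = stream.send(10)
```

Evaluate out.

Step 1: next() -> yield acc=2.
Step 2: send(1) -> val=1, acc = 2 + 1*3 = 5, yield 5.
Step 3: send(5) -> val=5, acc = 5 + 5*3 = 20, yield 20.
Step 4: send(10) -> val=10, acc = 20 + 10*3 = 50, yield 50.
Therefore out = 50.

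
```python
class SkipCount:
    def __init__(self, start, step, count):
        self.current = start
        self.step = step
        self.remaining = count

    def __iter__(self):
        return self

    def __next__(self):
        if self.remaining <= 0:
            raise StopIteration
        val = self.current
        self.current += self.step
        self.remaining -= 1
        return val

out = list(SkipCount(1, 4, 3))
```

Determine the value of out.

Step 1: SkipCount starts at 1, increments by 4, for 3 steps:
  Yield 1, then current += 4
  Yield 5, then current += 4
  Yield 9, then current += 4
Therefore out = [1, 5, 9].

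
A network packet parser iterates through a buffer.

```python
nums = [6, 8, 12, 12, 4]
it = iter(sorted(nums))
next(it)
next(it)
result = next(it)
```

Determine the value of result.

Step 1: sorted([6, 8, 12, 12, 4]) = [4, 6, 8, 12, 12].
Step 2: Create iterator and skip 2 elements.
Step 3: next() returns 8.
Therefore result = 8.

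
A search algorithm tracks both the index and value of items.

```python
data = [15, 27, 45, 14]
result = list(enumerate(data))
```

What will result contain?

Step 1: enumerate pairs each element with its index:
  (0, 15)
  (1, 27)
  (2, 45)
  (3, 14)
Therefore result = [(0, 15), (1, 27), (2, 45), (3, 14)].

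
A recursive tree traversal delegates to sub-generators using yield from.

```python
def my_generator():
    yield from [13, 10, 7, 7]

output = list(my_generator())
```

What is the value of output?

Step 1: yield from delegates to the iterable, yielding each element.
Step 2: Collected values: [13, 10, 7, 7].
Therefore output = [13, 10, 7, 7].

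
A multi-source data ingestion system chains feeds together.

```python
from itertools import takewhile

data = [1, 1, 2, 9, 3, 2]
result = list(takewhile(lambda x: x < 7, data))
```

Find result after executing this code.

Step 1: takewhile stops at first element >= 7:
  1 < 7: take
  1 < 7: take
  2 < 7: take
  9 >= 7: stop
Therefore result = [1, 1, 2].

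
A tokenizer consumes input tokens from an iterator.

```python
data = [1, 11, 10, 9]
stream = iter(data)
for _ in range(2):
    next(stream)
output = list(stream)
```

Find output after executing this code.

Step 1: Create iterator over [1, 11, 10, 9].
Step 2: Advance 2 positions (consuming [1, 11]).
Step 3: list() collects remaining elements: [10, 9].
Therefore output = [10, 9].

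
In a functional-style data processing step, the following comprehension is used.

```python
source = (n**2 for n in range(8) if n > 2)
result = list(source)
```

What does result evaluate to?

Step 1: For range(8), keep n > 2, then square:
  n=0: 0 <= 2, excluded
  n=1: 1 <= 2, excluded
  n=2: 2 <= 2, excluded
  n=3: 3 > 2, yield 3**2 = 9
  n=4: 4 > 2, yield 4**2 = 16
  n=5: 5 > 2, yield 5**2 = 25
  n=6: 6 > 2, yield 6**2 = 36
  n=7: 7 > 2, yield 7**2 = 49
Therefore result = [9, 16, 25, 36, 49].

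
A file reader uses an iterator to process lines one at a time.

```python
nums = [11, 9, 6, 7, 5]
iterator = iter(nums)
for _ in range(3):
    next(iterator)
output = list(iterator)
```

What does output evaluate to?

Step 1: Create iterator over [11, 9, 6, 7, 5].
Step 2: Advance 3 positions (consuming [11, 9, 6]).
Step 3: list() collects remaining elements: [7, 5].
Therefore output = [7, 5].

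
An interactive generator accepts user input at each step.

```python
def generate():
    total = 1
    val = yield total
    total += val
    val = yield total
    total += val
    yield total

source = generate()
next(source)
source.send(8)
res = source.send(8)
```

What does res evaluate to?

Step 1: next() -> yield total=1.
Step 2: send(8) -> val=8, total = 1+8 = 9, yield 9.
Step 3: send(8) -> val=8, total = 9+8 = 17, yield 17.
Therefore res = 17.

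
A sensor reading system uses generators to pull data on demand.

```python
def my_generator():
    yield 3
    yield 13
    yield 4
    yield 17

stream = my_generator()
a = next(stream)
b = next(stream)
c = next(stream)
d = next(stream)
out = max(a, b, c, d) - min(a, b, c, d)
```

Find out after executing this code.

Step 1: Create generator and consume all values:
  a = next(stream) = 3
  b = next(stream) = 13
  c = next(stream) = 4
  d = next(stream) = 17
Step 2: max = 17, min = 3, out = 17 - 3 = 14.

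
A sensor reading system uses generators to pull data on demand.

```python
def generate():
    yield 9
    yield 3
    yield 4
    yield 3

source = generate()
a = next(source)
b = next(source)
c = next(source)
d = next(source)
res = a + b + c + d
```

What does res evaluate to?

Step 1: Create generator and consume all values:
  a = next(source) = 9
  b = next(source) = 3
  c = next(source) = 4
  d = next(source) = 3
Step 2: res = 9 + 3 + 4 + 3 = 19.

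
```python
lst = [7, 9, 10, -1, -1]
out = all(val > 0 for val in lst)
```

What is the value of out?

Step 1: Check val > 0 for each element in [7, 9, 10, -1, -1]:
  7 > 0: True
  9 > 0: True
  10 > 0: True
  -1 > 0: False
  -1 > 0: False
Step 2: all() returns False.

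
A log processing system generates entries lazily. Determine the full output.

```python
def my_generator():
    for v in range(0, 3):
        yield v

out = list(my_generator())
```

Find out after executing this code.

Step 1: The generator yields each value from range(0, 3).
Step 2: list() consumes all yields: [0, 1, 2].
Therefore out = [0, 1, 2].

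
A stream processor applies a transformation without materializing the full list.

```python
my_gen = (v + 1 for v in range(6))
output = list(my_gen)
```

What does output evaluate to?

Step 1: For each v in range(6), compute v+1:
  v=0: 0+1 = 1
  v=1: 1+1 = 2
  v=2: 2+1 = 3
  v=3: 3+1 = 4
  v=4: 4+1 = 5
  v=5: 5+1 = 6
Therefore output = [1, 2, 3, 4, 5, 6].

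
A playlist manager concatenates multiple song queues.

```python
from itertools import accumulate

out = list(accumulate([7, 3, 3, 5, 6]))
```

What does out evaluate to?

Step 1: accumulate computes running sums:
  + 7 = 7
  + 3 = 10
  + 3 = 13
  + 5 = 18
  + 6 = 24
Therefore out = [7, 10, 13, 18, 24].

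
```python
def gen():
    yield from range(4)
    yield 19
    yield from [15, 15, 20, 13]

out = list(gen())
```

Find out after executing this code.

Step 1: Trace yields in order:
  yield 0
  yield 1
  yield 2
  yield 3
  yield 19
  yield 15
  yield 15
  yield 20
  yield 13
Therefore out = [0, 1, 2, 3, 19, 15, 15, 20, 13].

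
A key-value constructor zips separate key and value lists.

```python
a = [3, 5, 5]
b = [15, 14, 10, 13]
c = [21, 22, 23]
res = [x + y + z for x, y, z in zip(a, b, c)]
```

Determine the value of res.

Step 1: zip three lists (truncates to shortest, len=3):
  3 + 15 + 21 = 39
  5 + 14 + 22 = 41
  5 + 10 + 23 = 38
Therefore res = [39, 41, 38].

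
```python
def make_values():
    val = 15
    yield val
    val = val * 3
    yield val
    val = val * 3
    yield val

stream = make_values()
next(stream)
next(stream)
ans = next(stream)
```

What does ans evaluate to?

Step 1: Trace through generator execution:
  Yield 1: val starts at 15, yield 15
  Yield 2: val = 15 * 3 = 45, yield 45
  Yield 3: val = 45 * 3 = 135, yield 135
Step 2: First next() gets 15, second next() gets the second value, third next() yields 135.
Therefore ans = 135.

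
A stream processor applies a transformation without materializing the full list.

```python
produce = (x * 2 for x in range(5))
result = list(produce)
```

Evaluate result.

Step 1: For each x in range(5), compute x*2:
  x=0: 0*2 = 0
  x=1: 1*2 = 2
  x=2: 2*2 = 4
  x=3: 3*2 = 6
  x=4: 4*2 = 8
Therefore result = [0, 2, 4, 6, 8].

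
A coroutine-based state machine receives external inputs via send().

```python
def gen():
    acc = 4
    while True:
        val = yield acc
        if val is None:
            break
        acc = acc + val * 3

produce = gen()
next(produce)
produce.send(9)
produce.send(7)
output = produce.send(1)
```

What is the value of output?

Step 1: next() -> yield acc=4.
Step 2: send(9) -> val=9, acc = 4 + 9*3 = 31, yield 31.
Step 3: send(7) -> val=7, acc = 31 + 7*3 = 52, yield 52.
Step 4: send(1) -> val=1, acc = 52 + 1*3 = 55, yield 55.
Therefore output = 55.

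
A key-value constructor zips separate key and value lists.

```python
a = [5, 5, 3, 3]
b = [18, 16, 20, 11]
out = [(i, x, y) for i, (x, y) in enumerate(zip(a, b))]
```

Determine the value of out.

Step 1: enumerate(zip(a, b)) gives index with paired elements:
  i=0: (5, 18)
  i=1: (5, 16)
  i=2: (3, 20)
  i=3: (3, 11)
Therefore out = [(0, 5, 18), (1, 5, 16), (2, 3, 20), (3, 3, 11)].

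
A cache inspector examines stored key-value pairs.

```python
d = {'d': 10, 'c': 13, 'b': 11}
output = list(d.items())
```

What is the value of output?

Step 1: d.items() returns (key, value) pairs in insertion order.
Therefore output = [('d', 10), ('c', 13), ('b', 11)].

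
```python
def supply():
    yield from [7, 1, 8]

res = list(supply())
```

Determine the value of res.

Step 1: yield from delegates to the iterable, yielding each element.
Step 2: Collected values: [7, 1, 8].
Therefore res = [7, 1, 8].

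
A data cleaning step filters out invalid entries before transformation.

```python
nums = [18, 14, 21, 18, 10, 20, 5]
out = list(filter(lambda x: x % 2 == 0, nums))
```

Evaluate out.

Step 1: Filter elements divisible by 2:
  18 % 2 = 0: kept
  14 % 2 = 0: kept
  21 % 2 = 1: removed
  18 % 2 = 0: kept
  10 % 2 = 0: kept
  20 % 2 = 0: kept
  5 % 2 = 1: removed
Therefore out = [18, 14, 18, 10, 20].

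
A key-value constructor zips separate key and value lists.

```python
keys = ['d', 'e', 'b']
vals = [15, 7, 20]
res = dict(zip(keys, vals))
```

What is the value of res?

Step 1: zip pairs keys with values:
  'd' -> 15
  'e' -> 7
  'b' -> 20
Therefore res = {'d': 15, 'e': 7, 'b': 20}.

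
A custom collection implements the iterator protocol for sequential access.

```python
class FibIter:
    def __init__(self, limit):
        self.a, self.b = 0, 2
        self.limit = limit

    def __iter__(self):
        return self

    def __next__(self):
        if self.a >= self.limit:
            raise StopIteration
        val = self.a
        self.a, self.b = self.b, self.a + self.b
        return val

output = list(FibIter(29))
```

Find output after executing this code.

Step 1: Fibonacci-like sequence (a=0, b=2) until >= 29:
  Yield 0, then a,b = 2,2
  Yield 2, then a,b = 2,4
  Yield 2, then a,b = 4,6
  Yield 4, then a,b = 6,10
  Yield 6, then a,b = 10,16
  Yield 10, then a,b = 16,26
  Yield 16, then a,b = 26,42
  Yield 26, then a,b = 42,68
Step 2: 42 >= 29, stop.
Therefore output = [0, 2, 2, 4, 6, 10, 16, 26].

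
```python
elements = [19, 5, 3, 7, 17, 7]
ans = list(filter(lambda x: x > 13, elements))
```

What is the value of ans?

Step 1: Filter elements > 13:
  19: kept
  5: removed
  3: removed
  7: removed
  17: kept
  7: removed
Therefore ans = [19, 17].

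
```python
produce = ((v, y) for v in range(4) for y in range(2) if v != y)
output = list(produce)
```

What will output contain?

Step 1: Nested generator over range(4) x range(2) where v != y:
  (0, 0): excluded (v == y)
  (0, 1): included
  (1, 0): included
  (1, 1): excluded (v == y)
  (2, 0): included
  (2, 1): included
  (3, 0): included
  (3, 1): included
Therefore output = [(0, 1), (1, 0), (2, 0), (2, 1), (3, 0), (3, 1)].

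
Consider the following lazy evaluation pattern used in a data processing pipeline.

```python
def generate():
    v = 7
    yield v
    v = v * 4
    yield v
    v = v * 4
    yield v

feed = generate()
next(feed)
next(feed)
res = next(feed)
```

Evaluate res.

Step 1: Trace through generator execution:
  Yield 1: v starts at 7, yield 7
  Yield 2: v = 7 * 4 = 28, yield 28
  Yield 3: v = 28 * 4 = 112, yield 112
Step 2: First next() gets 7, second next() gets the second value, third next() yields 112.
Therefore res = 112.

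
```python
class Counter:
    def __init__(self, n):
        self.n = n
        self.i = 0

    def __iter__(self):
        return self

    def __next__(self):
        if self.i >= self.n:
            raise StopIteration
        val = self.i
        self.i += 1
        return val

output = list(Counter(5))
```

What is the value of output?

Step 1: Counter(5) creates an iterator counting 0 to 4.
Step 2: list() consumes all values: [0, 1, 2, 3, 4].
Therefore output = [0, 1, 2, 3, 4].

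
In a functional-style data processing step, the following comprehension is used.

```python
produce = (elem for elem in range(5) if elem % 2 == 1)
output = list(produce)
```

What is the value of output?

Step 1: Filter range(5) keeping only odd values:
  elem=0: even, excluded
  elem=1: odd, included
  elem=2: even, excluded
  elem=3: odd, included
  elem=4: even, excluded
Therefore output = [1, 3].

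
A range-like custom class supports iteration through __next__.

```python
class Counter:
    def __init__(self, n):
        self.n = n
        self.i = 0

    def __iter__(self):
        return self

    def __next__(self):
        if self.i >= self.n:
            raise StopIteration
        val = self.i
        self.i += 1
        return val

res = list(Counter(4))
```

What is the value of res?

Step 1: Counter(4) creates an iterator counting 0 to 3.
Step 2: list() consumes all values: [0, 1, 2, 3].
Therefore res = [0, 1, 2, 3].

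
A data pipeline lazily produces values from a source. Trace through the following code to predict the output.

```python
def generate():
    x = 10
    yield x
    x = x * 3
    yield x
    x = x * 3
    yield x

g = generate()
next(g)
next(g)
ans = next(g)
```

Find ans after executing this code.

Step 1: Trace through generator execution:
  Yield 1: x starts at 10, yield 10
  Yield 2: x = 10 * 3 = 30, yield 30
  Yield 3: x = 30 * 3 = 90, yield 90
Step 2: First next() gets 10, second next() gets the second value, third next() yields 90.
Therefore ans = 90.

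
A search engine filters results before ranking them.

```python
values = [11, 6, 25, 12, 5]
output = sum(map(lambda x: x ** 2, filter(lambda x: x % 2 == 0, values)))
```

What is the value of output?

Step 1: Filter even numbers from [11, 6, 25, 12, 5]: [6, 12]
Step 2: Square each: [36, 144]
Step 3: Sum = 180.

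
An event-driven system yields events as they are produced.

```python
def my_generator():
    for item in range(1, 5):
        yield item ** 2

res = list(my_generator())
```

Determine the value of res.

Step 1: For each item in range(1, 5), yield item**2:
  item=1: yield 1**2 = 1
  item=2: yield 2**2 = 4
  item=3: yield 3**2 = 9
  item=4: yield 4**2 = 16
Therefore res = [1, 4, 9, 16].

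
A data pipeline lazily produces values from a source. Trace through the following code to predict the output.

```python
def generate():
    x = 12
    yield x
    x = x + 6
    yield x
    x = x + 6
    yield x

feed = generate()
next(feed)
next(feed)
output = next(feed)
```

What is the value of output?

Step 1: Trace through generator execution:
  Yield 1: x starts at 12, yield 12
  Yield 2: x = 12 + 6 = 18, yield 18
  Yield 3: x = 18 + 6 = 24, yield 24
Step 2: First next() gets 12, second next() gets the second value, third next() yields 24.
Therefore output = 24.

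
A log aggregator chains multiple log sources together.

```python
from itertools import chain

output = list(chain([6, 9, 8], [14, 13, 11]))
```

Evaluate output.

Step 1: chain() concatenates iterables: [6, 9, 8] + [14, 13, 11].
Therefore output = [6, 9, 8, 14, 13, 11].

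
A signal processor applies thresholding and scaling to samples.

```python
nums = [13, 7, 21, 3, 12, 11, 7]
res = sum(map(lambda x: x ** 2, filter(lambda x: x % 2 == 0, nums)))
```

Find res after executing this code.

Step 1: Filter even numbers from [13, 7, 21, 3, 12, 11, 7]: [12]
Step 2: Square each: [144]
Step 3: Sum = 144.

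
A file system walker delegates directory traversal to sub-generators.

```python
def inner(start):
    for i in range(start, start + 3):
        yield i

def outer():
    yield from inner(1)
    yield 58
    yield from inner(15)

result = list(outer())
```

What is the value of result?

Step 1: outer() delegates to inner(1):
  yield 1
  yield 2
  yield 3
Step 2: yield 58
Step 3: Delegates to inner(15):
  yield 15
  yield 16
  yield 17
Therefore result = [1, 2, 3, 58, 15, 16, 17].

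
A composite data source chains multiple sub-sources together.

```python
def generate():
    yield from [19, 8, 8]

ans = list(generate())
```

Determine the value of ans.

Step 1: yield from delegates to the iterable, yielding each element.
Step 2: Collected values: [19, 8, 8].
Therefore ans = [19, 8, 8].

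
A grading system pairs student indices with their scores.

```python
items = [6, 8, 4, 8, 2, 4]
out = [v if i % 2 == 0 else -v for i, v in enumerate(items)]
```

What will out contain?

Step 1: For each (i, v), keep v if i is even, negate if odd:
  i=0 (even): keep 6
  i=1 (odd): negate to -8
  i=2 (even): keep 4
  i=3 (odd): negate to -8
  i=4 (even): keep 2
  i=5 (odd): negate to -4
Therefore out = [6, -8, 4, -8, 2, -4].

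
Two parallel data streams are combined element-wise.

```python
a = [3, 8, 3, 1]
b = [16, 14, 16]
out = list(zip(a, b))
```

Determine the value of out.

Step 1: zip stops at shortest (len(a)=4, len(b)=3):
  Index 0: (3, 16)
  Index 1: (8, 14)
  Index 2: (3, 16)
Step 2: Last element of a (1) has no pair, dropped.
Therefore out = [(3, 16), (8, 14), (3, 16)].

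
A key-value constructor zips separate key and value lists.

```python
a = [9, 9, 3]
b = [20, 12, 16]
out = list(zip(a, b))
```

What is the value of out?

Step 1: zip pairs elements at same index:
  Index 0: (9, 20)
  Index 1: (9, 12)
  Index 2: (3, 16)
Therefore out = [(9, 20), (9, 12), (3, 16)].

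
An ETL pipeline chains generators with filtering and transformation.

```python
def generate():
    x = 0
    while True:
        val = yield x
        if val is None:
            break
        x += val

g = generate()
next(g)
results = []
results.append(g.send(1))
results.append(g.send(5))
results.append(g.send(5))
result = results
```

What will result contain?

Step 1: next(g) -> yield 0.
Step 2: send(1) -> x = 1, yield 1.
Step 3: send(5) -> x = 6, yield 6.
Step 4: send(5) -> x = 11, yield 11.
Therefore result = [1, 6, 11].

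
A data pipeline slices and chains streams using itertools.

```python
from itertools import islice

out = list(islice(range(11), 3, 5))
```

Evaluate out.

Step 1: islice(range(11), 3, 5) takes elements at indices [3, 5).
Step 2: Elements: [3, 4].
Therefore out = [3, 4].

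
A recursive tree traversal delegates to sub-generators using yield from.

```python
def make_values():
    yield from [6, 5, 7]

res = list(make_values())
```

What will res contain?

Step 1: yield from delegates to the iterable, yielding each element.
Step 2: Collected values: [6, 5, 7].
Therefore res = [6, 5, 7].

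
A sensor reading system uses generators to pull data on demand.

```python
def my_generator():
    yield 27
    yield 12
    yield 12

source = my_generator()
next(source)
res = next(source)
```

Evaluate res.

Step 1: my_generator() creates a generator.
Step 2: next(source) yields 27 (consumed and discarded).
Step 3: next(source) yields 12, assigned to res.
Therefore res = 12.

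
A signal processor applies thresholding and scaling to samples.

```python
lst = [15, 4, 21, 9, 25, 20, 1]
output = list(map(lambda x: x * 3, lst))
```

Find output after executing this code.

Step 1: Apply lambda x: x * 3 to each element:
  15 -> 45
  4 -> 12
  21 -> 63
  9 -> 27
  25 -> 75
  20 -> 60
  1 -> 3
Therefore output = [45, 12, 63, 27, 75, 60, 3].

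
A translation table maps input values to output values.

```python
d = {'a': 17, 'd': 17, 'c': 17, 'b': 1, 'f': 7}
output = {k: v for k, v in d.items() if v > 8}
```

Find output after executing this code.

Step 1: Filter items where value > 8:
  'a': 17 > 8: kept
  'd': 17 > 8: kept
  'c': 17 > 8: kept
  'b': 1 <= 8: removed
  'f': 7 <= 8: removed
Therefore output = {'a': 17, 'd': 17, 'c': 17}.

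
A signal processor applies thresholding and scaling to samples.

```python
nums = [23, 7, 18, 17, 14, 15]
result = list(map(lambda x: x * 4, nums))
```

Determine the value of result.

Step 1: Apply lambda x: x * 4 to each element:
  23 -> 92
  7 -> 28
  18 -> 72
  17 -> 68
  14 -> 56
  15 -> 60
Therefore result = [92, 28, 72, 68, 56, 60].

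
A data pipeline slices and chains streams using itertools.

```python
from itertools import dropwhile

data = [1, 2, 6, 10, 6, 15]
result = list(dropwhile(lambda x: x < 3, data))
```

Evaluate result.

Step 1: dropwhile drops elements while < 3:
  1 < 3: dropped
  2 < 3: dropped
  6: kept (dropping stopped)
Step 2: Remaining elements kept regardless of condition.
Therefore result = [6, 10, 6, 15].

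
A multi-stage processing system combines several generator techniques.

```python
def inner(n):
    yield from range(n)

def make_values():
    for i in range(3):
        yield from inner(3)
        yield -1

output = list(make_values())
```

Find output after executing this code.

Step 1: For each i in range(3):
  i=0: yield from inner(3) -> [0, 1, 2], then yield -1
  i=1: yield from inner(3) -> [0, 1, 2], then yield -1
  i=2: yield from inner(3) -> [0, 1, 2], then yield -1
Therefore output = [0, 1, 2, -1, 0, 1, 2, -1, 0, 1, 2, -1].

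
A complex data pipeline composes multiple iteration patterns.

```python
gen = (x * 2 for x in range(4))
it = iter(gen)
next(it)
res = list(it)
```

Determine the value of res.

Step 1: Generator produces [0, 2, 4, 6].
Step 2: next(it) consumes first element (0).
Step 3: list(it) collects remaining: [2, 4, 6].
Therefore res = [2, 4, 6].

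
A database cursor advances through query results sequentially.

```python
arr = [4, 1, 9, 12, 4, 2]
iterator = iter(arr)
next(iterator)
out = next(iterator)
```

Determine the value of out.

Step 1: Create iterator over [4, 1, 9, 12, 4, 2].
Step 2: next() consumes 4.
Step 3: next() returns 1.
Therefore out = 1.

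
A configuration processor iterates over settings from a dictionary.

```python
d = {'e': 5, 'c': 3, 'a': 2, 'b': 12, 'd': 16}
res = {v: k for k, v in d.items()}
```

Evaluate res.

Step 1: Invert dict (swap keys and values):
  'e': 5 -> 5: 'e'
  'c': 3 -> 3: 'c'
  'a': 2 -> 2: 'a'
  'b': 12 -> 12: 'b'
  'd': 16 -> 16: 'd'
Therefore res = {5: 'e', 3: 'c', 2: 'a', 12: 'b', 16: 'd'}.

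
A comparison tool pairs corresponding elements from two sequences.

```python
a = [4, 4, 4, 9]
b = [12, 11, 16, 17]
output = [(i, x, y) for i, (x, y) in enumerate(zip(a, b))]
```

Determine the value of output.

Step 1: enumerate(zip(a, b)) gives index with paired elements:
  i=0: (4, 12)
  i=1: (4, 11)
  i=2: (4, 16)
  i=3: (9, 17)
Therefore output = [(0, 4, 12), (1, 4, 11), (2, 4, 16), (3, 9, 17)].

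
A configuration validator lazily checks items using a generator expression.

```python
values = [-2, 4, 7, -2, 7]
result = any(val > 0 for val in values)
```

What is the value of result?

Step 1: Check val > 0 for each element in [-2, 4, 7, -2, 7]:
  -2 > 0: False
  4 > 0: True
  7 > 0: True
  -2 > 0: False
  7 > 0: True
Step 2: any() returns True.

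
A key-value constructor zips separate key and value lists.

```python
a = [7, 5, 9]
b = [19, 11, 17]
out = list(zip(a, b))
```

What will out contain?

Step 1: zip pairs elements at same index:
  Index 0: (7, 19)
  Index 1: (5, 11)
  Index 2: (9, 17)
Therefore out = [(7, 19), (5, 11), (9, 17)].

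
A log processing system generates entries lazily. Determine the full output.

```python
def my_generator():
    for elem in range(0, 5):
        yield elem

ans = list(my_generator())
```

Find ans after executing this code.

Step 1: The generator yields each value from range(0, 5).
Step 2: list() consumes all yields: [0, 1, 2, 3, 4].
Therefore ans = [0, 1, 2, 3, 4].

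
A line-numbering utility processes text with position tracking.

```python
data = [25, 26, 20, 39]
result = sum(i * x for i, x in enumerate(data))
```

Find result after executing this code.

Step 1: Compute i * x for each (i, x) in enumerate([25, 26, 20, 39]):
  i=0, x=25: 0*25 = 0
  i=1, x=26: 1*26 = 26
  i=2, x=20: 2*20 = 40
  i=3, x=39: 3*39 = 117
Step 2: sum = 0 + 26 + 40 + 117 = 183.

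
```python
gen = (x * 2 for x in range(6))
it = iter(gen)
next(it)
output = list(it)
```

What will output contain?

Step 1: Generator produces [0, 2, 4, 6, 8, 10].
Step 2: next(it) consumes first element (0).
Step 3: list(it) collects remaining: [2, 4, 6, 8, 10].
Therefore output = [2, 4, 6, 8, 10].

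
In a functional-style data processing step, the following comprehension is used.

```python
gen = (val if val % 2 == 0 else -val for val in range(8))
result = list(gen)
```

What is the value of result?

Step 1: For each val in range(8), yield val if even, else -val:
  val=0: even, yield 0
  val=1: odd, yield -1
  val=2: even, yield 2
  val=3: odd, yield -3
  val=4: even, yield 4
  val=5: odd, yield -5
  val=6: even, yield 6
  val=7: odd, yield -7
Therefore result = [0, -1, 2, -3, 4, -5, 6, -7].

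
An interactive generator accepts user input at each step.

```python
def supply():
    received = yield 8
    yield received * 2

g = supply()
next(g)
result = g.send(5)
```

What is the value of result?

Step 1: next(g) advances to first yield, producing 8.
Step 2: send(5) resumes, received = 5.
Step 3: yield received * 2 = 5 * 2 = 10.
Therefore result = 10.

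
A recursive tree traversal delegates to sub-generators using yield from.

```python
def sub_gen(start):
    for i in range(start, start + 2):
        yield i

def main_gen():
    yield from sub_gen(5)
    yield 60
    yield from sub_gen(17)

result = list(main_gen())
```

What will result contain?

Step 1: main_gen() delegates to sub_gen(5):
  yield 5
  yield 6
Step 2: yield 60
Step 3: Delegates to sub_gen(17):
  yield 17
  yield 18
Therefore result = [5, 6, 60, 17, 18].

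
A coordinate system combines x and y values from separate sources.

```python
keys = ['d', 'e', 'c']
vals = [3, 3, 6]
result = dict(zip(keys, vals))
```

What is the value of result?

Step 1: zip pairs keys with values:
  'd' -> 3
  'e' -> 3
  'c' -> 6
Therefore result = {'d': 3, 'e': 3, 'c': 6}.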